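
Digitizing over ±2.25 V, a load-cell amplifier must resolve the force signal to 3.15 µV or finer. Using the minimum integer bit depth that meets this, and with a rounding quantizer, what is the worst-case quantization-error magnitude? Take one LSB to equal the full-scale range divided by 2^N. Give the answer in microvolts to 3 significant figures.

The full-scale span is 2.25 − (-2.25) = 4.5 V.
Required number of levels: 4.5/3.15 µV = 1.4286e6; smallest N with 2^N ≥ that is 21.
Step size = 4.5/2097152 V = 2.1458 µV.
Half an LSB is 1.07 µV.

1.07 µV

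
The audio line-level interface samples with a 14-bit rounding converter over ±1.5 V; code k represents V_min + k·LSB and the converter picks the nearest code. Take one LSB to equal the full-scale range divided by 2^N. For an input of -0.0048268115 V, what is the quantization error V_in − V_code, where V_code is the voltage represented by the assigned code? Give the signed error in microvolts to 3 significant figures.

The full-scale span is 1.5 − (-1.5) = 3 V. LSB = 3 V / 2^14 ≈ 183.1 µV.
(-0.0048268115 − (-1.5)) / LSB = 1.4951731885 × 16384/3 = 8165.6392. Nearest integer: k = 8166.
Reconstructed level: -1.5 + 8166 × 3/16384 V = -0.0047607421875 V.
e = -0.0048268115 − (-0.0047607421875) = −66.1 µV.

−66.1 µV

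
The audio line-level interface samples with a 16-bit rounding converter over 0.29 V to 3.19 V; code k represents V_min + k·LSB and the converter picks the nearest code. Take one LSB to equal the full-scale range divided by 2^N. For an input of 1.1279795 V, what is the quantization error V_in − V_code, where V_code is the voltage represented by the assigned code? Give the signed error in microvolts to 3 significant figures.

Full-scale range = 3.19 V − (0.29 V) = 2.9 V. LSB = 2.9 V / 2^16 ≈ 44.25 µV.
(V_in − V_min)/LSB = (1.1279795 − (0.29)) × 65536/2.9 = 18937.1809 → nearest code k = 18937.
Reconstructed level: 0.29 + 18937 × 2.9/65536 V = 1.1279714966 V.
V_in − V_code = 1.1279795 − (1.1279714966) = +8.00 µV.

+8.00 µV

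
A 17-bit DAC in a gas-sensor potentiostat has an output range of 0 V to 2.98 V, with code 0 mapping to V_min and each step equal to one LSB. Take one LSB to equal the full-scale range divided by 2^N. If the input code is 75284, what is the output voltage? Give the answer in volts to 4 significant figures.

Range is 2.98 V. LSB = 2.98 V / 2^17.
V_out = 0 + 75284 × (2.98/131072) V
      = 0 + 1.71163 = 1.71163 V.

1.712 V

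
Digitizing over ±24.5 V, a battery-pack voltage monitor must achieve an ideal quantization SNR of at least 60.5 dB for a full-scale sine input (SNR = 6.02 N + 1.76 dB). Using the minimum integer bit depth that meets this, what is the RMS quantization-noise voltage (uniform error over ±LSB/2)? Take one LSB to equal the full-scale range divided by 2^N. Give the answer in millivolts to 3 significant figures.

Span: 24.5 V − (-24.5 V) = 49 V.
6.02 N + 1.76 ≥ 60.5 gives N ≥ 9.757, so the minimum integer is 10.
Step size = 49/1024 V = 47.852 mV.
V_rms = LSB/√12 = 13.8 mV.

13.8 mV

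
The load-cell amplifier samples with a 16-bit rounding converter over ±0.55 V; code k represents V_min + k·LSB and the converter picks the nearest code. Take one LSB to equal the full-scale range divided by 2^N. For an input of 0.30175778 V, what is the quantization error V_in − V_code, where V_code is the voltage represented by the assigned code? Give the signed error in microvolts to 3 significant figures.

Span: 0.55 V − (-0.55 V) = 1.1 V. LSB = 1.1 V / 2^16 ≈ 16.78 µV.
Position in LSBs: (0.30175778 − (-0.55)) × 65536/1.1 = 50746.1799; rounding gives k = 50746.
V_code = -0.55 + (50746/65536) × 1.1 = 0.30175476074 V.
Error = V_in − V_code = 0.30175778 − (0.30175476074) = +3.02 µV.

+3.02 µV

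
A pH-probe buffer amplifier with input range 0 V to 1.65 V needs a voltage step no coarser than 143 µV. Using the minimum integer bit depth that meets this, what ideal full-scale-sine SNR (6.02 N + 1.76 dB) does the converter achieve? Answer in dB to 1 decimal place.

Span = 1.65 V.
Need 2^N ≥ 1.65 V / 143 µV = 11540 → N_min = 14.
SNR = 6.02 × 14 + 1.76 = 86.04 dB.

86.0 dB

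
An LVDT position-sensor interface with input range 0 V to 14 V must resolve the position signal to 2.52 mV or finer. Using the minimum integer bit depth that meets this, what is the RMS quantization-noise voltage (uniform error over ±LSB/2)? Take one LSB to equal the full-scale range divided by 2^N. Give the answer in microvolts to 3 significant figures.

493 µV

Range is 14 V.
Levels needed ≥ 14/2.52 mV = 5556. 2^13 = 8192 suffices, so N_min = 13.
LSB = 14 V / 2^13 = 1.7090 mV.
σ_q = LSB/√12 = 1.7090 mV/3.4641 = 493 µV.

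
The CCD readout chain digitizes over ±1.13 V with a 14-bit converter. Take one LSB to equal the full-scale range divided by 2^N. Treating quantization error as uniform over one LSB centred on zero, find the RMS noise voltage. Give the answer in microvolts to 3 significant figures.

The full-scale span is 1.13 − (-1.13) = 2.26 V.
One LSB is 2.26 V / 16384 = 137.94 µV.
RMS of a uniform error over width LSB is LSB/√12 = 39.8 µV.

39.8 µV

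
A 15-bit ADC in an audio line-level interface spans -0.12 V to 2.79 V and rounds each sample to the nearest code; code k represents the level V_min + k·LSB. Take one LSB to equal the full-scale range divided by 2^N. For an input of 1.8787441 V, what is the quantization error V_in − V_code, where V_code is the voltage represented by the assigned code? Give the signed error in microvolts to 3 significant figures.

Span: 2.79 V − (-0.12 V) = 2.91 V. LSB = 2.91 V / 2^15 ≈ 88.81 µV.
(1.8787441 − (-0.12)) / LSB = 1.9987441 × 32768/2.91 = 22506.8202. Nearest integer: k = 22507.
V_code = -0.12 + (22507/32768) × 2.91 = 1.8787600708 V.
V_in − V_code = 1.8787441 − (1.8787600708) = −16.0 µV.

−16.0 µV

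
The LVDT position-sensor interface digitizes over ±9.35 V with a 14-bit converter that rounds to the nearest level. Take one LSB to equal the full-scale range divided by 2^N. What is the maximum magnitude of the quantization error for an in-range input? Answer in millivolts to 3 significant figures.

Span: 9.35 V − (-9.35 V) = 18.7 V.
LSB = 18.7 V / 2^14 = 1.1414 mV.
A rounding quantizer has |error| ≤ LSB/2 = 0.571 mV.

0.571 mV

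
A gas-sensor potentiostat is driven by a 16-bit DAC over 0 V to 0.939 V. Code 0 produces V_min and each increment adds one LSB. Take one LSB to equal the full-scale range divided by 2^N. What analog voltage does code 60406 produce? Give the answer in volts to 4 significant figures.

V_FS = 0.939 V. LSB = 0.939 V / 2^16.
Output = V_min + (60406/65536) × range = 0 + 0.921722 × 0.939 V
      = 0 V + 0.865497 V = 0.865497 V.

0.8655 V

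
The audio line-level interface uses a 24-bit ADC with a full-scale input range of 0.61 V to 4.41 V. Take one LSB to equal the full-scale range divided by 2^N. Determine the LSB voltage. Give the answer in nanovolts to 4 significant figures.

Span: 4.41 V − (0.61 V) = 3.8 V.
Number of codes = 2^24 = 16777216.
LSB = 3.8 V ÷ 2^24 = 3.8/16777216 V = 226.5 nV.

226.5 nV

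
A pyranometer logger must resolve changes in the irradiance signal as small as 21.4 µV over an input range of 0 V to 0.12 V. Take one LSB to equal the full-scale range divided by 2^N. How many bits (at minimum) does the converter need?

Span = 0.12 V.
Required number of levels: 0.12/21.4 µV = 5607.5; smallest N with 2^N ≥ that is 13.

13 bits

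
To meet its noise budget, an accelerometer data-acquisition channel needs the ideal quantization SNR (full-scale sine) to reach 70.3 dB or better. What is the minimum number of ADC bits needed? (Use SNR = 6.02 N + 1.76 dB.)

12 bits

Solving 6.02 N ≥ 70.3 − 1.76: N ≥ 11.385. Round up → N = 12.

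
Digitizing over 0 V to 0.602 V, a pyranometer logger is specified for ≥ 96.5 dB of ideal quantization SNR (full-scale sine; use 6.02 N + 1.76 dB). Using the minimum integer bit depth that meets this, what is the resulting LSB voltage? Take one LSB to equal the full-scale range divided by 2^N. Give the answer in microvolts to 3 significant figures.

9.19 µV

Span = 0.602 V.
Solving 6.02 N ≥ 96.5 − 1.76: N ≥ 15.738. Round up → N = 16.
Step size = 0.602/65536 V = 9.19 µV.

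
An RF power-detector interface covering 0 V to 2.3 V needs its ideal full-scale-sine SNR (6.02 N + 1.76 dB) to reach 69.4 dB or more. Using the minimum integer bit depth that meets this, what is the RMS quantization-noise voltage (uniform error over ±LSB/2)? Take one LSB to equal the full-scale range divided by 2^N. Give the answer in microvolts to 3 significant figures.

162 µV

Full-scale range = 2.3 V.
Solving 6.02 N ≥ 69.4 − 1.76: N ≥ 11.236. Round up → N = 12.
LSB = 2.3 V / 2^12 = 0.56152 mV.
σ_q = LSB/√12 = 0.56152 mV/3.4641 = 162 µV.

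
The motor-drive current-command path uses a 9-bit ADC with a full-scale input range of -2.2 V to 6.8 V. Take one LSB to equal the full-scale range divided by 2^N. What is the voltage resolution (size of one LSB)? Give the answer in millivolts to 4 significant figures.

Full-scale range = 6.8 V − (-2.2 V) = 9 V.
2^9 = 512 levels.
LSB = 9 V ÷ 2^9 = 9/512 V = 17.58 mV.

17.58 mV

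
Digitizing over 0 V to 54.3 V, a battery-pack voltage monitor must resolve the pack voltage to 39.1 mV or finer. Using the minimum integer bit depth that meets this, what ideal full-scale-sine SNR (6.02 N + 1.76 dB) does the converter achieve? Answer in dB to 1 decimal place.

68.0 dB

Full-scale range = 54.3 V.
Need 2^N ≥ 54.3 V / 39.1 mV = 1389 → N_min = 11.
Ideal SNR at N = 11: 6.02·11 + 1.76 = 68.0 dB.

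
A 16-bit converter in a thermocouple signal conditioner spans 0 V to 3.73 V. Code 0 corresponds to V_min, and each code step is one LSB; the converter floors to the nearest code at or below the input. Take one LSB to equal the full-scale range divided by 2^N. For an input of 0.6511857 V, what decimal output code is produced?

Span = 3.73 V. LSB = 3.73 V / 2^16 ≈ 56.92 µV.
V_in − V_min = 0.6511857 − (0) = 0.6511857 V.
Divide by LSB: 0.6511857 × 65536/3.73 = 11441.3153.
Truncating gives code 11441.

11441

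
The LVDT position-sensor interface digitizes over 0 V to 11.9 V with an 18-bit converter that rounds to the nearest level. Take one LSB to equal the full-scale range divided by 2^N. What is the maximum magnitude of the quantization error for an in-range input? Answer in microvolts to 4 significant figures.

22.70 µV

Span = 11.9 V.
LSB = 11.9 V ÷ 2^18 = 11.9/262144 V = 45.3949 µV.
A rounding quantizer has |error| ≤ LSB/2 = 22.70 µV.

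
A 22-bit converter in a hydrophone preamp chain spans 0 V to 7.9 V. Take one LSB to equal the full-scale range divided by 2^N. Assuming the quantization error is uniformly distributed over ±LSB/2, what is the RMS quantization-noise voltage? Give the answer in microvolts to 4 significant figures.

Range is 7.9 V.
One LSB is 7.9 V / 4194304 = 1.88351 µV.
For a uniform distribution on [−LSB/2, +LSB/2], V_rms = LSB/√12 = 1.88351 µV/3.4641 = 0.5437 µV.

0.5437 µV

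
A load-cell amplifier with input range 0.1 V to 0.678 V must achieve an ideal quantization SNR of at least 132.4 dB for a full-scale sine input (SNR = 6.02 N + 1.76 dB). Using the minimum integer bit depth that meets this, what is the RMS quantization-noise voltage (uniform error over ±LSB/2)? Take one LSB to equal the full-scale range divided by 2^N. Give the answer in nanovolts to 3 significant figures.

The full-scale span is 0.678 − (0.1) = 0.578 V.
Solving 6.02 N ≥ 132.4 − 1.76: N ≥ 21.701. Round up → N = 22.
One LSB is 0.578 V / 4194304 = 137.81 nV.
RMS noise = LSB/√12 = 39.8 nV.

39.8 nV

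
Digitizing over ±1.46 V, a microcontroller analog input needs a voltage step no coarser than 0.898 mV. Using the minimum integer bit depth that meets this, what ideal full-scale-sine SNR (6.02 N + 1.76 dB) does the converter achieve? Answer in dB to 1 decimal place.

74.0 dB

Span: 1.46 V − (-1.46 V) = 2.92 V.
Need 2^N ≥ 2.92 V / 0.898 mV = 3252 → N_min = 12.
Ideal SNR at N = 12: 6.02·12 + 1.76 = 74.0 dB.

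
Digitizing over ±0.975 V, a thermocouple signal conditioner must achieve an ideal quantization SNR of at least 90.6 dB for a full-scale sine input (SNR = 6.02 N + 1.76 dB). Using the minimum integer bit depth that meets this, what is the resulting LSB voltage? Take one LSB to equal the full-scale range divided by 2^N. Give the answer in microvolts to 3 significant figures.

59.5 µV

The full-scale span is 0.975 − (-0.975) = 1.95 V.
Solving 6.02 N ≥ 90.6 − 1.76: N ≥ 14.757. Round up → N = 15.
Step size = 1.95/32768 V = 59.5 µV.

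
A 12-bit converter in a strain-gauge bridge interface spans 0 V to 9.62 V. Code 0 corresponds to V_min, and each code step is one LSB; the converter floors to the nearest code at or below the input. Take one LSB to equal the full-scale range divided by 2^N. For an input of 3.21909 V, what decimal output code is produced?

1370

Full-scale range = 9.62 V. LSB = 9.62 V / 2^12 ≈ 2.349 mV.
code = ⌊(V_in − V_min)/LSB⌋ = ⌊(V_in − V_min) × 2^12 / range⌋
     = ⌊(3.21909 − (0)) × 4096 / 9.62⌋ = ⌊3.21909 × 4096/9.62⌋
     = ⌊1370.623⌋ = 1370.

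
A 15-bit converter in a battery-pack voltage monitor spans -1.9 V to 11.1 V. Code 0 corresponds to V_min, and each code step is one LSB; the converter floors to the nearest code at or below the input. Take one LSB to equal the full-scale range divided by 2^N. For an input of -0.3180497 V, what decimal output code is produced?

3987

Span: 11.1 V − (-1.9 V) = 13 V. LSB = 13 V / 2^15 ≈ 396.7 µV.
code = ⌊(V_in − V_min)/LSB⌋ = ⌊(V_in − V_min) × 2^15 / range⌋
     = ⌊(-0.3180497 − (-1.9)) × 32768 / 13⌋ = ⌊1.5819503 × 32768/13⌋
     = ⌊3987.488⌋ = 3987.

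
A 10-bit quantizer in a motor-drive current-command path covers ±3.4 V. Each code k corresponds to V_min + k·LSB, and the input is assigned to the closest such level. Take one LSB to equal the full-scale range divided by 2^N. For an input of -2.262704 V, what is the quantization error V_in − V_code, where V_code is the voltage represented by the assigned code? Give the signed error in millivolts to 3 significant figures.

+1.75 mV

Range = 3.4 − (-3.4) = 6.8 V. LSB = 6.8 V / 2^10 ≈ 6.641 mV.
(-2.262704 − (-3.4)) / LSB = 1.137296 × 1024/6.8 = 171.2634. Nearest integer: k = 171.
Reconstructed level: -3.4 + 171 × 6.8/1024 V = -2.264453125 V.
Error = V_in − V_code = -2.262704 − (-2.264453125) = +1.75 mV.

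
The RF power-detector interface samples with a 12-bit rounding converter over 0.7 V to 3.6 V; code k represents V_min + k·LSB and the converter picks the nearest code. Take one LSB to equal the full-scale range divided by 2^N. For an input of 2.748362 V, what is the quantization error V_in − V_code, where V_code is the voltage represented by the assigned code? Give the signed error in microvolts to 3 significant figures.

Full-scale range = 3.6 V − (0.7 V) = 2.9 V. LSB = 2.9 V / 2^12 ≈ 0.7080 mV.
(V_in − V_min)/LSB = (2.748362 − (0.7)) × 4096/2.9 = 2893.1347 → nearest code k = 2893.
V_code = 0.7 + (2893/4096) × 2.9 = 2.748266602 V.
e = 2.748362 − (2.748266602) = +95.4 µV.

+95.4 µV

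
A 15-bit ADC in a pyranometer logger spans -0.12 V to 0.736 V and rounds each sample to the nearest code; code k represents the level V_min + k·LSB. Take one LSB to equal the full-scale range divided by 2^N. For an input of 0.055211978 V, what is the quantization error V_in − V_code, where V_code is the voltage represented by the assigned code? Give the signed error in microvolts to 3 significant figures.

Full-scale range = 0.736 V − (-0.12 V) = 0.856 V. LSB = 0.856 V / 2^15 ≈ 26.12 µV.
(0.055211978 − (-0.12)) / LSB = 0.175211978 × 32768/0.856 = 6707.1800. Nearest integer: k = 6707.
Reconstructed level: -0.12 + 6707 × 0.856/32768 V = 0.055207275391 V.
Error = V_in − V_code = 0.055211978 − (0.055207275391) = +4.70 µV.

+4.70 µV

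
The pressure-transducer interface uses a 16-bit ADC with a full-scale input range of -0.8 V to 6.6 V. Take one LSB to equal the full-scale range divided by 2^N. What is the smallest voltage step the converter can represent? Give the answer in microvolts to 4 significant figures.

Range = 6.6 − (-0.8) = 7.4 V.
Number of codes = 2^16 = 65536.
Step size = 7.4/65536 V = 112.9 µV.

112.9 µV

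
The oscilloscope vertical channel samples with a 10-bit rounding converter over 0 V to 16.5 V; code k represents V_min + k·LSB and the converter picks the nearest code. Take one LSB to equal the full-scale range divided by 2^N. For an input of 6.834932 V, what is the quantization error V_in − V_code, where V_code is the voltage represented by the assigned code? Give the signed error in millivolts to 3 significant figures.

Full-scale range = 16.5 V. LSB = 16.5 V / 2^10 ≈ 16.11 mV.
Position in LSBs: (6.834932 − (0)) × 1024/16.5 = 424.1800; rounding gives k = 424.
V_code = V_min + k × range/2^10 = 0 + 424 × 16.5/1024 = 6.832031250 V.
V_in − V_code = 6.834932 − (6.832031250) = +2.90 mV.

+2.90 mV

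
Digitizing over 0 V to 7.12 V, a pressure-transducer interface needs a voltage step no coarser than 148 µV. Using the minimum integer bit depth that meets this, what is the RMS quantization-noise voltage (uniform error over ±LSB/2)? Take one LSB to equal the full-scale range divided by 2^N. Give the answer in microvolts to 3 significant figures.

31.4 µV

Range is 7.12 V.
7.12 V / 148 µV = 48110. Since 2^15 = 32768 and 2^16 = 65536, N = 16.
One LSB is 7.12 V / 65536 = 108.64 µV.
V_rms = LSB/√12 = 31.4 µV.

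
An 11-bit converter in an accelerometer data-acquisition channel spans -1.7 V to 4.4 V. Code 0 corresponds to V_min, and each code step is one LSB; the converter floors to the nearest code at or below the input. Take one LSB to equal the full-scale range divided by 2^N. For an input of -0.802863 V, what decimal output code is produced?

301

Span: 4.4 V − (-1.7 V) = 6.1 V. LSB = 6.1 V / 2^11 ≈ 2.979 mV.
V_in − V_min = -0.802863 − (-1.7) = 0.897137 V.
Divide by LSB: 0.897137 × 2048/6.1 = 301.2027.
Truncating gives code 301.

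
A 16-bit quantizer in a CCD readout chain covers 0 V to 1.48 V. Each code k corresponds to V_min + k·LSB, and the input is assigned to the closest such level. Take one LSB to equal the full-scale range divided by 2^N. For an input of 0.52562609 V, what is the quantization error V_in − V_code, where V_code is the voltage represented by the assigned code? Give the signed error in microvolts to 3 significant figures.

Full-scale range = 1.48 V. LSB = 1.48 V / 2^16 ≈ 22.58 µV.
(0.52562609 − (0)) / LSB = 0.52562609 × 65536/1.48 = 23275.2915. Nearest integer: k = 23275.
V_code = V_min + k × range/2^16 = 0 + 23275 × 1.48/65536 = 0.52561950684 V.
e = 0.52562609 − (0.52561950684) = +6.58 µV.

+6.58 µV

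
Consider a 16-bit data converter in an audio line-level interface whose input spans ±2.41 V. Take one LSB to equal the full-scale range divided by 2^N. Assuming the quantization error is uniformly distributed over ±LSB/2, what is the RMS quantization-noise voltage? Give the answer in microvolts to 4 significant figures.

Full-scale range = 2.41 V − (-2.41 V) = 4.82 V.
LSB = 4.82 V ÷ 2^16 = 4.82/65536 V = 73.5474 µV.
RMS of a uniform error over width LSB is LSB/√12 = 21.23 µV.

21.23 µV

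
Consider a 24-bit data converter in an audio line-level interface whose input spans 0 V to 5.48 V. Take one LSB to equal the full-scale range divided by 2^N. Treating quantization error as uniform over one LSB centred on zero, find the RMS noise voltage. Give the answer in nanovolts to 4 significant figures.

94.29 nV

Range is 5.48 V.
One LSB is 5.48 V / 16777216 = 326.633 nV.
For a uniform distribution on [−LSB/2, +LSB/2], V_rms = LSB/√12 = 326.633 nV/3.4641 = 94.29 nV.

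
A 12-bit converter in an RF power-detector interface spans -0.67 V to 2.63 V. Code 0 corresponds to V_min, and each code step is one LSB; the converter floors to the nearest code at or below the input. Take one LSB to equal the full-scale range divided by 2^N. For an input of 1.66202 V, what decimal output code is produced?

2894

The full-scale span is 2.63 − (-0.67) = 3.3 V. LSB = 3.3 V / 2^12 ≈ 0.8057 mV.
(V_in − V_min) × 2^12/range = (1.66202 − (-0.67)) × 4096/3.3 = 2894.531.
Floor → code = 2894.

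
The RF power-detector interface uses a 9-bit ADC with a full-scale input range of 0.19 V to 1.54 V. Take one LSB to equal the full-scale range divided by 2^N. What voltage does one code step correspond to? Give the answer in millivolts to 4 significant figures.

2.637 mV

The full-scale span is 1.54 − (0.19) = 1.35 V.
2^9 = 512 levels.
One LSB is 1.35 V / 512 = 2.637 mV.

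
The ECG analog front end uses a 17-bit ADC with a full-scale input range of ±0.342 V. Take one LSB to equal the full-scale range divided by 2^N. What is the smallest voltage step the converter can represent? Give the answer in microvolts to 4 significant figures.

Full-scale range = 0.342 V − (-0.342 V) = 0.684 V.
There are 2^17 = 131072 steps.
One LSB is 0.684 V / 131072 = 5.219 µV.

5.219 µV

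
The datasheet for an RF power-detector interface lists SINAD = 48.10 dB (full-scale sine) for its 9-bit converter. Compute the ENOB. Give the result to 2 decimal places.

7.70 bits

ENOB = (SINAD − 1.76) / 6.02 = (48.10 − 1.76) / 6.02 = 46.34 / 6.02 = 7.6977.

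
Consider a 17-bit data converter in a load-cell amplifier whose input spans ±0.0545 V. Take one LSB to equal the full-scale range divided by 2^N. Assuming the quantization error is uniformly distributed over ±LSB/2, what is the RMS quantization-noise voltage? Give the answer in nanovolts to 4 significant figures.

240.1 nV

The full-scale span is 0.0545 − (-0.0545) = 0.109 V.
One LSB is 0.109 V / 131072 = 0.831604 µV.
V_rms = LSB/√12 = 0.831604 µV / √12 = 240.1 nV.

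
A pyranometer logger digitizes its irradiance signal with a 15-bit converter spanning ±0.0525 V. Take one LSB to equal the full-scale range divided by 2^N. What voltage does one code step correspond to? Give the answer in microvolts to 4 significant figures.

The full-scale span is 0.0525 − (-0.0525) = 0.105 V.
There are 2^15 = 32768 steps.
One LSB is 0.105 V / 32768 = 3.204 µV.

3.204 µV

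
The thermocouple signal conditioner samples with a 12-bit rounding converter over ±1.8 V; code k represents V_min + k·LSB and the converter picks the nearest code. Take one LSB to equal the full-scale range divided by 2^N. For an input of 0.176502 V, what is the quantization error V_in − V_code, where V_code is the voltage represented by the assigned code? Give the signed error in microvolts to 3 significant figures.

−158 µV

Span: 1.8 V − (-1.8 V) = 3.6 V. LSB = 3.6 V / 2^12 ≈ 0.8789 mV.
(V_in − V_min)/LSB = (0.176502 − (-1.8)) × 4096/3.6 = 2248.8201 → nearest code k = 2249.
V_code = -1.8 + (2249/4096) × 3.6 = 0.1766601563 V.
e = 0.176502 − (0.1766601563) = −158 µV.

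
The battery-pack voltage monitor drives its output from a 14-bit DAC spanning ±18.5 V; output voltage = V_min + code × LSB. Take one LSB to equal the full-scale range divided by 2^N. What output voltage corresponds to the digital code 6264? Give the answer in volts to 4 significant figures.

Full-scale range = 18.5 V − (-18.5 V) = 37 V. LSB = 37 V / 2^14.
V_out = -18.5 + 6264 × (37/16384) V
      = -18.5 + 14.1460 = -4.35400 V.

-4.354 V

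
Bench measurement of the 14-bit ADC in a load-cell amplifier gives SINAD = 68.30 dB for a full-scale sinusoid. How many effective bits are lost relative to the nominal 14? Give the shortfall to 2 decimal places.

2.95 bits

Effective bits = (68.30 − 1.76)/6.02 = 11.0532.
14 − 11.0532 = 2.95 bits below nominal.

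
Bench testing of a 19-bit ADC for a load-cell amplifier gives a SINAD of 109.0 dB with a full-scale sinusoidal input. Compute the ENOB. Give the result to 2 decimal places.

17.81 bits

(109.0 − 1.76) / 6.02 = 107.24/6.02 = 17.8140 effective bits.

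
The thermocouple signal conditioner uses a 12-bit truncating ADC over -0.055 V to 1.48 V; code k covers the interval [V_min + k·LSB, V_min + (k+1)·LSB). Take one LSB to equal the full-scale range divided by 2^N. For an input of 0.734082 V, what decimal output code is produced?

2105

Span: 1.48 V − (-0.055 V) = 1.535 V. LSB = 1.535 V / 2^12 ≈ 374.8 µV.
code = ⌊(V_in − V_min)/LSB⌋ = ⌊(V_in − V_min) × 2^12 / range⌋
     = ⌊(0.734082 − (-0.055)) × 4096 / 1.535⌋ = ⌊0.789082 × 4096/1.535⌋
     = ⌊2105.589⌋ = 2105.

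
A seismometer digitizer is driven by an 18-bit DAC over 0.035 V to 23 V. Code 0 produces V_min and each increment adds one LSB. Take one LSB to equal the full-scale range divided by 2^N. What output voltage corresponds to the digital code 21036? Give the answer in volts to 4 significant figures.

1.878 V

Range = 23 − (0.035) = 22.965 V. LSB = 22.965 V / 2^18.
V_out = V_min + code × LSB = 0.035 V + 21036 × 22.965 V / 262144
      = 0.035 V + 1.84285 V = 1.87785 V.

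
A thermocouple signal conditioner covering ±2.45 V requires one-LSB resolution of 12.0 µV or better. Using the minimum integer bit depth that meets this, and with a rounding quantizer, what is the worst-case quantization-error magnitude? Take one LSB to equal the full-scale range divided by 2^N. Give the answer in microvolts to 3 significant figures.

Span: 2.45 V − (-2.45 V) = 4.9 V.
Need 2^N ≥ 4.9 V / 12.0 µV = 408300 → N_min = 19.
LSB = 4.9 V / 2^19 = 9.3460 µV.
Max error for round-to-nearest is LSB/2 = 4.67 µV.

4.67 µV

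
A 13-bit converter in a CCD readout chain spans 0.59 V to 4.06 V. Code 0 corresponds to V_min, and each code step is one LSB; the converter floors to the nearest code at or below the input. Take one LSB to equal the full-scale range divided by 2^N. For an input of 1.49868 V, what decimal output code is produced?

Range = 4.06 − (0.59) = 3.47 V. LSB = 3.47 V / 2^13 ≈ 423.6 µV.
V_in − V_min = 1.49868 − (0.59) = 0.90868 V.
Divide by LSB: 0.90868 × 8192/3.47 = 2145.2180.
Truncating gives code 2145.

2145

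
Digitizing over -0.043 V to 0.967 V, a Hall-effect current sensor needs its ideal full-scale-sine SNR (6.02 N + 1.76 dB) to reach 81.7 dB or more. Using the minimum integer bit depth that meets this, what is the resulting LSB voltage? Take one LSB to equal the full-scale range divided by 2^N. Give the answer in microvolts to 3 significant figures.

Range = 0.967 − (-0.043) = 1.01 V.
Required N = ⌈(81.7 − 1.76)/6.02⌉ = ⌈13.279⌉ = 14.
Step size = 1.01/16384 V = 61.6 µV.

61.6 µV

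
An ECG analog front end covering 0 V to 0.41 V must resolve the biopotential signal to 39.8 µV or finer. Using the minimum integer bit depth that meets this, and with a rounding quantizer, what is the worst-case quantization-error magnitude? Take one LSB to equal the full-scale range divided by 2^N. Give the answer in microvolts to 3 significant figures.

12.5 µV

Range is 0.41 V.
Required number of levels: 0.41/39.8 µV = 10302; smallest N with 2^N ≥ that is 14.
One LSB is 0.41 V / 16384 = 25.024 µV.
|e|_max = LSB/2 = 12.5 µV.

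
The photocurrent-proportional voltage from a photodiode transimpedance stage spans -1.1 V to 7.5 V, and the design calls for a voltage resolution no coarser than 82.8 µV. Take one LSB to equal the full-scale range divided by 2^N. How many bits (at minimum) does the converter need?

17 bits

The full-scale span is 7.5 − (-1.1) = 8.6 V.
Required number of levels: 8.6/82.8 µV = 103860; smallest N with 2^N ≥ that is 17.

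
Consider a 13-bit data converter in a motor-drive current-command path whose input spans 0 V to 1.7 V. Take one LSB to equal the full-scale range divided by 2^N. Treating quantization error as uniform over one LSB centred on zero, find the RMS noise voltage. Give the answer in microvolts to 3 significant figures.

59.9 µV

V_FS = 1.7 V.
Step size = 1.7/8192 V = 207.52 µV.
σ_q = LSB/√12 = 207.52 µV/3.4641 = 59.9 µV.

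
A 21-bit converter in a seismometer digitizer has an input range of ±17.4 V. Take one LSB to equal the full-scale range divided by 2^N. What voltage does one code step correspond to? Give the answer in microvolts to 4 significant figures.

16.59 µV

Full-scale range = 17.4 V − (-17.4 V) = 34.8 V.
There are 2^21 = 2097152 steps.
LSB = 34.8 V / 2^21 = 16.59 µV.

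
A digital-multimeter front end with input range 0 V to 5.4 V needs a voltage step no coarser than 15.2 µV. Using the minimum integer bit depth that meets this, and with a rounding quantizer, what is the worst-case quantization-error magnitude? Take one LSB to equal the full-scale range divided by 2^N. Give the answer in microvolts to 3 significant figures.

V_FS = 5.4 V.
Need 2^N ≥ 5.4 V / 15.2 µV = 355300 → N_min = 19.
Step size = 5.4/524288 V = 10.300 µV.
Half an LSB is 5.15 µV.

5.15 µV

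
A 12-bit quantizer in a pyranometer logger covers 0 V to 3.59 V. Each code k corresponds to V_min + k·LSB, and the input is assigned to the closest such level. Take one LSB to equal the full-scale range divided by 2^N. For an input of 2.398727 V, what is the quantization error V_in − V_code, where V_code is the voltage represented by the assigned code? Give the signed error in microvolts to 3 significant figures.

−157 µV

Full-scale range = 3.59 V. LSB = 3.59 V / 2^12 ≈ 0.8765 mV.
Position in LSBs: (2.398727 − (0)) × 4096/3.59 = 2736.8206; rounding gives k = 2737.
Reconstructed level: 0 + 2737 × 3.59/4096 V = 2.398884277 V.
Error = V_in − V_code = 2.398727 − (2.398884277) = −157 µV.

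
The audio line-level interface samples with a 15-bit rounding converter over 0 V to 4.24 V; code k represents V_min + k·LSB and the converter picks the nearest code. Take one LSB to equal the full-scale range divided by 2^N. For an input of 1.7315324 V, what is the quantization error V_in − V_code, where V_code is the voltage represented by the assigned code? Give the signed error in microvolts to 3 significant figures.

−25.2 µV

Span = 4.24 V. LSB = 4.24 V / 2^15 ≈ 129.4 µV.
Position in LSBs: (1.7315324 − (0)) × 32768/4.24 = 13381.8051; rounding gives k = 13382.
V_code = 0 + (13382/32768) × 4.24 = 1.7315576172 V.
e = 1.7315324 − (1.7315576172) = −25.2 µV.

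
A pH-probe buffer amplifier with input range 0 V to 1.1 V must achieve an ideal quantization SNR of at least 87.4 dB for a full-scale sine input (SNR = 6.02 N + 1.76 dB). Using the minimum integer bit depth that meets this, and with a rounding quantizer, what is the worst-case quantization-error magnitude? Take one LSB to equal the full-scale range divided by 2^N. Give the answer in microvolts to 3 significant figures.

16.8 µV

Full-scale range = 1.1 V.
N ≥ (87.4 − 1.76)/6.02 = 14.226 → N_min = 15.
LSB = 1.1 V ÷ 2^15 = 1.1/32768 V = 33.569 µV.
Half an LSB is 16.8 µV.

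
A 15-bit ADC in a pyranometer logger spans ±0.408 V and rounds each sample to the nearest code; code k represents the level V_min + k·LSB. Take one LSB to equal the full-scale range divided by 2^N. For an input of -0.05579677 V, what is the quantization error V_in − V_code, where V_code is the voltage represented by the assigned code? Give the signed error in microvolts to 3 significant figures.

+9.38 µV

Full-scale range = 0.408 V − (-0.408 V) = 0.816 V. LSB = 0.816 V / 2^15 ≈ 24.90 µV.
(V_in − V_min)/LSB = (-0.05579677 − (-0.408)) × 32768/0.816 = 14143.3768 → nearest code k = 14143.
V_code = V_min + k × range/2^15 = -0.408 + 14143 × 0.816/32768 = -0.055806152344 V.
e = -0.05579677 − (-0.055806152344) = +9.38 µV.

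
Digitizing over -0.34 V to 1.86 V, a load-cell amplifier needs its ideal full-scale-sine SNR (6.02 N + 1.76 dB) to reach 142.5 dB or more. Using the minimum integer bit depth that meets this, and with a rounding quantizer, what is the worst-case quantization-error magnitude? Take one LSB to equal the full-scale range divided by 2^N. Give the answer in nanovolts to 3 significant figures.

Full-scale range = 1.86 V − (-0.34 V) = 2.2 V.
6.02 N + 1.76 ≥ 142.5 gives N ≥ 23.379, so the minimum integer is 24.
LSB = 2.2 V / 2^24 = 131.13 nV.
|e|_max = LSB/2 = 65.6 nV.

65.6 nV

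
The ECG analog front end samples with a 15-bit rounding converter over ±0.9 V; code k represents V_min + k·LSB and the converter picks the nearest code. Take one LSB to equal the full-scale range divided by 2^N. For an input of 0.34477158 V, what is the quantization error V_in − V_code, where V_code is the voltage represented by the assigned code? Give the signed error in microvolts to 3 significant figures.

+20.6 µV

Span: 0.9 V − (-0.9 V) = 1.8 V. LSB = 1.8 V / 2^15 ≈ 54.93 µV.
(0.34477158 − (-0.9)) / LSB = 1.24477158 × 32768/1.8 = 22660.3751. Nearest integer: k = 22660.
V_code = -0.9 + (22660/32768) × 1.8 = 0.34475097656 V.
V_in − V_code = 0.34477158 − (0.34475097656) = +20.6 µV.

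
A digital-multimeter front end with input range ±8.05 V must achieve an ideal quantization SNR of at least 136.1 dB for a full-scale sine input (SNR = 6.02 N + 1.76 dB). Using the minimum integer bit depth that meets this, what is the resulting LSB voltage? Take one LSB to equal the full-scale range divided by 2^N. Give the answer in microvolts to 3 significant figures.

1.92 µV

Range = 8.05 − (-8.05) = 16.1 V.
6.02 N + 1.76 ≥ 136.1 gives N ≥ 22.316, so the minimum integer is 23.
LSB = 16.1 V ÷ 2^23 = 16.1/8388608 V = 1.92 µV.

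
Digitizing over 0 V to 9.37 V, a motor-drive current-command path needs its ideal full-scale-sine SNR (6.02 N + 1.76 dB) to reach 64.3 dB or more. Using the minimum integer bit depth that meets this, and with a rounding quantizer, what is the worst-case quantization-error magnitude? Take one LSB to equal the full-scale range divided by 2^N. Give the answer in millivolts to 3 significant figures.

2.29 mV

V_FS = 9.37 V.
Solving 6.02 N ≥ 64.3 − 1.76: N ≥ 10.389. Round up → N = 11.
Step size = 9.37/2048 V = 4.5752 mV.
Max error for round-to-nearest is LSB/2 = 2.29 mV.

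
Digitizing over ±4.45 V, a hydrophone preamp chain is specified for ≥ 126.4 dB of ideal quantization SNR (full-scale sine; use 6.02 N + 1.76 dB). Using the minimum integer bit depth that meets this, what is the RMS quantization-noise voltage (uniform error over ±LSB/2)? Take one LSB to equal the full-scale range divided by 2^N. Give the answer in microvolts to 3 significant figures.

The full-scale span is 4.45 − (-4.45) = 8.9 V.
N ≥ (126.4 − 1.76)/6.02 = 20.704 → N_min = 21.
LSB = 8.9 V ÷ 2^21 = 8.9/2097152 V = 4.2439 µV.
V_rms = LSB/√12 = 1.23 µV.

1.23 µV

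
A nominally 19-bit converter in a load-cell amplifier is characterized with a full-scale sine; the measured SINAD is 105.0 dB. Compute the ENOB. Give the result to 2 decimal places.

17.15 bits

ENOB = (SINAD − 1.76) / 6.02 = (105.0 − 1.76) / 6.02 = 103.24 / 6.02 = 17.1495.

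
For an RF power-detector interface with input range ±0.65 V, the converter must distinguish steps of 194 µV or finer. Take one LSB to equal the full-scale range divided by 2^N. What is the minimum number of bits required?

13 bits

Full-scale range = 0.65 V − (-0.65 V) = 1.3 V.
1.3 V / 194 µV = 6701. Since 2^12 = 4096 and 2^13 = 8192, N = 13.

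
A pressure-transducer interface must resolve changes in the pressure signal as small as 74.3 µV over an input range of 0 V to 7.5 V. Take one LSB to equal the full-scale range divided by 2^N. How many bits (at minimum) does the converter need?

17 bits

Full-scale range = 7.5 V.
Required number of levels: 7.5/74.3 µV = 100940; smallest N with 2^N ≥ that is 17.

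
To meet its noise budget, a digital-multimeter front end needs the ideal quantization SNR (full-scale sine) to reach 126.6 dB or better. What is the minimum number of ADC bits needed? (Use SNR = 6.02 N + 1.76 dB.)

6.02 N + 1.76 ≥ 126.6 gives N ≥ 20.738, so the minimum integer is 21.

21 bits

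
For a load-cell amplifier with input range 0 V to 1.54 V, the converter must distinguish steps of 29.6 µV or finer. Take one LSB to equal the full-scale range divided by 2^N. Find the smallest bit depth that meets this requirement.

Range is 1.54 V.
Need 2^N ≥ 1.54 V / 29.6 µV = 52030 → N_min = 16.

16 bits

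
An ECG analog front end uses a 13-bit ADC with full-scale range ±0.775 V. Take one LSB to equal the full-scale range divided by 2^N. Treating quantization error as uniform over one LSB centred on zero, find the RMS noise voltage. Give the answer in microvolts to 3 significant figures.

Full-scale range = 0.775 V − (-0.775 V) = 1.55 V.
LSB = 1.55 V ÷ 2^13 = 1.55/8192 V = 189.21 µV.
V_rms = LSB/√12 = 189.21 µV / √12 = 54.6 µV.

54.6 µV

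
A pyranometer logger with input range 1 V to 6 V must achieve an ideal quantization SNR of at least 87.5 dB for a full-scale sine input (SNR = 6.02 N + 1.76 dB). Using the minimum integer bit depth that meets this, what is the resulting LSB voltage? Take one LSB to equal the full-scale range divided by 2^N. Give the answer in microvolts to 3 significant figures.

153 µV

Span: 6 V − (1 V) = 5 V.
Solving 6.02 N ≥ 87.5 − 1.76: N ≥ 14.243. Round up → N = 15.
LSB = 5 V / 2^15 = 153 µV.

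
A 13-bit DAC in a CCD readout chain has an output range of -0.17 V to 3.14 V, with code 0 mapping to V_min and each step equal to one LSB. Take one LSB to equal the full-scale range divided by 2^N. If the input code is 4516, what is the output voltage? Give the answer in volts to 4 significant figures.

Full-scale range = 3.14 V − (-0.17 V) = 3.31 V. LSB = 3.31 V / 2^13.
V_out = V_min + code × LSB = -0.17 V + 4516 × 3.31 V / 8192
      = -0.17 V + 1.82470 V = 1.65470 V.

1.655 V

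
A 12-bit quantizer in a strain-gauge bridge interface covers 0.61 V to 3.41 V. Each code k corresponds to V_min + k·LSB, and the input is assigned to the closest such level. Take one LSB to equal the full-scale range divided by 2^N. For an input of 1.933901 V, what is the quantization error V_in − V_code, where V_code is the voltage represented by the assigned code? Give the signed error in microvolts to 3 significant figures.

−220 µV

Full-scale range = 3.41 V − (0.61 V) = 2.8 V. LSB = 2.8 V / 2^12 ≈ 0.6836 mV.
Position in LSBs: (1.933901 − (0.61)) × 4096/2.8 = 1936.6780; rounding gives k = 1937.
V_code = 0.61 + (1937/4096) × 2.8 = 1.934121094 V.
e = 1.933901 − (1.934121094) = −220 µV.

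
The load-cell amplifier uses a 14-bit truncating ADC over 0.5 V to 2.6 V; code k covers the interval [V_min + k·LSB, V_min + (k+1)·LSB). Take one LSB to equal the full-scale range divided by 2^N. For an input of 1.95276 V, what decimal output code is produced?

11334

Range = 2.6 − (0.5) = 2.1 V. LSB = 2.1 V / 2^14 ≈ 128.2 µV.
code = ⌊(V_in − V_min)/LSB⌋ = ⌊(V_in − V_min) × 2^14 / range⌋
     = ⌊(1.95276 − (0.5)) × 16384 / 2.1⌋ = ⌊1.45276 × 16384/2.1⌋
     = ⌊11334.295⌋ = 11334.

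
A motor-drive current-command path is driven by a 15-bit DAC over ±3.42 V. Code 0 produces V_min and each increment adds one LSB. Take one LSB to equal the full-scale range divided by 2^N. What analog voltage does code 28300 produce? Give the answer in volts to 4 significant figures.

2.487 V

Full-scale range = 3.42 V − (-3.42 V) = 6.84 V. LSB = 6.84 V / 2^15.
V_out = -3.42 + 28300 × (6.84/32768) V
      = -3.42 + 5.90735 = 2.48735 V.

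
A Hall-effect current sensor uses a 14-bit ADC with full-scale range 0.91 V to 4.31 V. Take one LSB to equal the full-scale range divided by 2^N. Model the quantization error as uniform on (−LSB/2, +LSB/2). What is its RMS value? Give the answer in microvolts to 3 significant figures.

59.9 µV

The full-scale span is 4.31 − (0.91) = 3.4 V.
Step size = 3.4/16384 V = 207.52 µV.
For a uniform distribution on [−LSB/2, +LSB/2], V_rms = LSB/√12 = 207.52 µV/3.4641 = 59.9 µV.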